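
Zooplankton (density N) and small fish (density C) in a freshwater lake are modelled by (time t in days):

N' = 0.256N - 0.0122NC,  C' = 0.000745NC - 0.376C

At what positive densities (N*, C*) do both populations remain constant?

Set dC/dt = 0 with C > 0: 0.000745N - 0.376 = 0, so N* = 0.376/0.000745 = 505.
Set dN/dt = 0 with N > 0: 0.256 - 0.0122C = 0, so C* = 0.256/0.0122 = 21.

N* ≈ 505, C* ≈ 21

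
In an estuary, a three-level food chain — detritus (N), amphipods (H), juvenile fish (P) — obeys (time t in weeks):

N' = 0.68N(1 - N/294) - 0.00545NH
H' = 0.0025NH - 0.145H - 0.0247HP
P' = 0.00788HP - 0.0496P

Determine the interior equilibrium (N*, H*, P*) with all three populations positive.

From dP/dt = 0: 0.00788H* = 0.0496, so H* = 6.29.
From dN/dt = 0: 0.68(1 - N*/294) = 0.00545·6.29, giving N* = 294·(1 - 0.0504) = 279.
From dH/dt = 0: 0.0025·279 - 0.145 = 0.0247P*, so P* = 0.553/0.0247 = 22.4.

N* ≈ 279, H* ≈ 6.29, P* ≈ 22.4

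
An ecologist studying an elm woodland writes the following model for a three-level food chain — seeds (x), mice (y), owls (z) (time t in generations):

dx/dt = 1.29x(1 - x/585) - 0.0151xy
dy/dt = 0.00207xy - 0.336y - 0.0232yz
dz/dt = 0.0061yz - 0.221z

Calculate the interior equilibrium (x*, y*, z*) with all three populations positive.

x* ≈ 337, y* ≈ 36.2, z* ≈ 15.6

From dz/dt = 0: 0.0061y* = 0.221, so y* = 36.2.
From dx/dt = 0: 1.29(1 - x*/585) = 0.0151·36.2, giving x* = 585·(1 - 0.424) = 337.
From dy/dt = 0: 0.00207·337 - 0.336 = 0.0232z*, so z* = 0.361/0.0232 = 15.6.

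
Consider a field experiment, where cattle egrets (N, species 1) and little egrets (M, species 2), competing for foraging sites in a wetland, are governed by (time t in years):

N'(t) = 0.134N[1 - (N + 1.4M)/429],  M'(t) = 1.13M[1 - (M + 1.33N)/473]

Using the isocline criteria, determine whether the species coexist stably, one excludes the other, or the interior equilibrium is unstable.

Compare the nullcline intercepts: K1/α12 = 429/1.4 = 306 < K2 = 473; K2/α21 = 473/1.33 = 356 < K1 = 429.
Since both are reversed, neither can invade when rare; the interior point is a saddle.

unstable coexistence (outcome depends on initial conditions)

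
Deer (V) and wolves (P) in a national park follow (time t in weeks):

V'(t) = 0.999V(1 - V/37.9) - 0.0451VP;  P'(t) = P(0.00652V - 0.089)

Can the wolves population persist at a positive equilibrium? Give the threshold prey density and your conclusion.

Threshold V = 13.7; K > 13.7, so yes, the predator persists.

The predator equation gives dP/dt > 0 only when V > 0.089/0.00652 = 13.7.
Without the predator, V → K = 37.9. Since 37.9 > 13.7, the predator can invade and persist.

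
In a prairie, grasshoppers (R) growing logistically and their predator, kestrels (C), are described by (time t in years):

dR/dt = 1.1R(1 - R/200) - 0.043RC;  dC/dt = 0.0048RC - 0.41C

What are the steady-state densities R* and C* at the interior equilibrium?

R* ≈ 85.4, C* ≈ 14.7

From dC/dt = 0 with C > 0: 0.0048R* = 0.41, so R* = 85.4.
Substitute into dR/dt = 0: 1.1(1 - 85.4/200) = 0.043C*.
The bracket is 0.573, giving C* = 0.63/0.043 = 14.7.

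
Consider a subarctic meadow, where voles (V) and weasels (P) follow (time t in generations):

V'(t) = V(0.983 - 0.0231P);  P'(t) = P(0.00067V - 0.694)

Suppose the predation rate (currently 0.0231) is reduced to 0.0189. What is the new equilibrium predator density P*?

P* ≈ 52

At the interior fixed point, setting dV/dt = 0 with V > 0 fixes P* = (prey growth rate)/(VP coefficient) — independent of the other coefficients.
With the change, P* = 0.983/0.0189 = 52; it rises from 42.6.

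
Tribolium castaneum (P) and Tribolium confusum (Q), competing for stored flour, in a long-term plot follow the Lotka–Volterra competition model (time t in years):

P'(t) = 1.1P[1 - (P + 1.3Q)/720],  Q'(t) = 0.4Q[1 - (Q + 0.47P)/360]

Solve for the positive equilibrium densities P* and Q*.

P* ≈ 648, Q* ≈ 55.5

Setting both brackets to zero gives the nullclines P + 1.3Q = 720 and 0.47P + Q = 360.
Substituting Q = 360 - 0.47P into the first: P(1 - 1.3·0.47) = 720 - 1.3·360.
So P* = 252/0.389 = 648, and then Q* = 360 - 0.47·648 = 55.5.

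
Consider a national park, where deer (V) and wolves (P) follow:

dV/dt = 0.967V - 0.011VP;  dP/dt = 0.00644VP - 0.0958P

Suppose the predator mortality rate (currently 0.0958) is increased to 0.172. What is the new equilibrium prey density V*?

V* ≈ 26.7

At the interior fixed point, setting dP/dt = 0 with P > 0 fixes V* = (predator death rate)/(VP coefficient) — independent of the other coefficients.
With the change, V* = 0.172/0.00644 = 26.7; it rises from 14.9.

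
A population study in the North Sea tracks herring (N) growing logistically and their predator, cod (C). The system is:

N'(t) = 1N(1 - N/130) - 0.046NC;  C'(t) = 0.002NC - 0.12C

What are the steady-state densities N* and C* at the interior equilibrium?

From dC/dt = 0 with C > 0: 0.002N* = 0.12, so N* = 60.
Substitute into dN/dt = 0: 1(1 - 60/130) = 0.046C*.
The bracket is 0.538, giving C* = 0.538/0.046 = 11.7.

N* ≈ 60, C* ≈ 11.7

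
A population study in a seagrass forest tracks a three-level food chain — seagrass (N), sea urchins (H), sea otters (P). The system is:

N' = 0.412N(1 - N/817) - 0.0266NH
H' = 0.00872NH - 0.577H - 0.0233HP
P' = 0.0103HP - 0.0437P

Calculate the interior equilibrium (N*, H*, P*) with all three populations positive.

From dP/dt = 0: 0.0103H* = 0.0437, so H* = 4.24.
From dN/dt = 0: 0.412(1 - N*/817) = 0.0266·4.24, giving N* = 817·(1 - 0.274) = 593.
From dH/dt = 0: 0.00872·593 - 0.577 = 0.0233P*, so P* = 4.6/0.0233 = 197.

N* ≈ 593, H* ≈ 4.24, P* ≈ 197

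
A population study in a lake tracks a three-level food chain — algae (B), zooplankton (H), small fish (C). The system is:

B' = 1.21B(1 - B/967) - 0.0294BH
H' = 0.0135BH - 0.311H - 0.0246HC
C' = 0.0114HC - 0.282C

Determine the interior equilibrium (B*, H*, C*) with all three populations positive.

B* ≈ 386, H* ≈ 24.7, C* ≈ 199

From dC/dt = 0: 0.0114H* = 0.282, so H* = 24.7.
From dB/dt = 0: 1.21(1 - B*/967) = 0.0294·24.7, giving B* = 967·(1 - 0.601) = 386.
From dH/dt = 0: 0.0135·386 - 0.311 = 0.0246C*, so C* = 4.9/0.0246 = 199.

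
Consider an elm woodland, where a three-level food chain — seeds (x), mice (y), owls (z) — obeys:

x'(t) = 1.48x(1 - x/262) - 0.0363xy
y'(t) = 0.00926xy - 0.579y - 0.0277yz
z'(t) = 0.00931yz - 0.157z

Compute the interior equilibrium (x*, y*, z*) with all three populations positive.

x* ≈ 154, y* ≈ 16.9, z* ≈ 30.5

From dz/dt = 0: 0.00931y* = 0.157, so y* = 16.9.
From dx/dt = 0: 1.48(1 - x*/262) = 0.0363·16.9, giving x* = 262·(1 - 0.414) = 154.
From dy/dt = 0: 0.00926·154 - 0.579 = 0.0277z*, so z* = 0.844/0.0277 = 30.5.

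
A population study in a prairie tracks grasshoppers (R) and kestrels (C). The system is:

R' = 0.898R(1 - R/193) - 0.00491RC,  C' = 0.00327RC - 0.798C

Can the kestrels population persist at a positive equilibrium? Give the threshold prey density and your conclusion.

The predator equation gives dC/dt > 0 only when R > 0.798/0.00327 = 244.
Without the predator, R → K = 193. Since 193 < 244, the predator cannot invade.

Threshold R = 244; K < 244, so no, the predator goes extinct.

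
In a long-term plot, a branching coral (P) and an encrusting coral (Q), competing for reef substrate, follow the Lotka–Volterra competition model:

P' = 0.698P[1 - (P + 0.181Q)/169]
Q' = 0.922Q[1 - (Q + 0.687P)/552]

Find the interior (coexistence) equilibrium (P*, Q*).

P* ≈ 78.9, Q* ≈ 498

Setting both brackets to zero gives the nullclines P + 0.181Q = 169 and 0.687P + Q = 552.
Substituting Q = 552 - 0.687P into the first: P(1 - 0.181·0.687) = 169 - 0.181·552.
So P* = 69.1/0.876 = 78.9, and then Q* = 552 - 0.687·78.9 = 498.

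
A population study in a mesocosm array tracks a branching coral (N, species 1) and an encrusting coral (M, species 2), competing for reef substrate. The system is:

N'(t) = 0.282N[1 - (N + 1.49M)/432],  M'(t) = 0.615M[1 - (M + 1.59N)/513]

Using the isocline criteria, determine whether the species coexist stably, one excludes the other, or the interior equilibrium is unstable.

Compare the nullcline intercepts: K1/α12 = 432/1.49 = 290 < K2 = 513; K2/α21 = 513/1.59 = 323 < K1 = 432.
Since both are reversed, neither can invade when rare; the interior point is a saddle.

unstable coexistence (outcome depends on initial conditions)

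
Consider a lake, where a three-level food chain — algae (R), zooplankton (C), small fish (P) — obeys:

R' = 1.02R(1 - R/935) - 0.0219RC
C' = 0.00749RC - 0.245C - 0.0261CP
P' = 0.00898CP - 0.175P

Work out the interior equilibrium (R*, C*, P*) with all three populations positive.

R* ≈ 544, C* ≈ 19.5, P* ≈ 147

From dP/dt = 0: 0.00898C* = 0.175, so C* = 19.5.
From dR/dt = 0: 1.02(1 - R*/935) = 0.0219·19.5, giving R* = 935·(1 - 0.418) = 544.
From dC/dt = 0: 0.00749·544 - 0.245 = 0.0261P*, so P* = 3.83/0.0261 = 147.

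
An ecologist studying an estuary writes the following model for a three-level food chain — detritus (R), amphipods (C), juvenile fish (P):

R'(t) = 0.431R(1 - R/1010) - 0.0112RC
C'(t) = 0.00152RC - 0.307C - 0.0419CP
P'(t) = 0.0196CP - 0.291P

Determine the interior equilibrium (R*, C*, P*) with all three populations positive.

R* ≈ 620, C* ≈ 14.8, P* ≈ 15.2

From dP/dt = 0: 0.0196C* = 0.291, so C* = 14.8.
From dR/dt = 0: 0.431(1 - R*/1010) = 0.0112·14.8, giving R* = 1010·(1 - 0.386) = 620.
From dC/dt = 0: 0.00152·620 - 0.307 = 0.0419P*, so P* = 0.636/0.0419 = 15.2.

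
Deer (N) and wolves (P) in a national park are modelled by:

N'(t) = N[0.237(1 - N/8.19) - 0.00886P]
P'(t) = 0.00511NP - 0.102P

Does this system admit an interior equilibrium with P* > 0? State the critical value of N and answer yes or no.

Threshold N = 20; K < 20, so no, the predator goes extinct.

The predator equation gives dP/dt > 0 only when N > 0.102/0.00511 = 20.
Without the predator, N → K = 8.19. Since 8.19 < 20, the predator cannot invade.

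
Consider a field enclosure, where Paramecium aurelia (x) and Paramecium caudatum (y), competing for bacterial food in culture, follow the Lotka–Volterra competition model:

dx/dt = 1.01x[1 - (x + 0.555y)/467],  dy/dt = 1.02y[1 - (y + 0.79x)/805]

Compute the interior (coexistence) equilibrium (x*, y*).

x* ≈ 36, y* ≈ 777

Setting both brackets to zero gives the nullclines x + 0.555y = 467 and 0.79x + y = 805.
Substituting y = 805 - 0.79x into the first: x(1 - 0.555·0.79) = 467 - 0.555·805.
So x* = 20.2/0.562 = 36, and then y* = 805 - 0.79·36 = 777.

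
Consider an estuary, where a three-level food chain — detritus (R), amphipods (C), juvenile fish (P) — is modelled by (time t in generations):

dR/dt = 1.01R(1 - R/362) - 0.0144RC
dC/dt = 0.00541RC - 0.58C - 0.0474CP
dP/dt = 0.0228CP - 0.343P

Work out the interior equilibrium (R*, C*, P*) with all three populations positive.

From dP/dt = 0: 0.0228C* = 0.343, so C* = 15.
From dR/dt = 0: 1.01(1 - R*/362) = 0.0144·15, giving R* = 362·(1 - 0.214) = 284.
From dC/dt = 0: 0.00541·284 - 0.58 = 0.0474P*, so P* = 0.958/0.0474 = 20.2.

R* ≈ 284, C* ≈ 15, P* ≈ 20.2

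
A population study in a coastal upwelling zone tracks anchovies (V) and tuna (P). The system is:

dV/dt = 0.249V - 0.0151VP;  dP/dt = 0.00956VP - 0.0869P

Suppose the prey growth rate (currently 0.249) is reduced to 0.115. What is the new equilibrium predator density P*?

At the interior fixed point, setting dV/dt = 0 with V > 0 fixes P* = (prey growth rate)/(VP coefficient) — independent of the other coefficients.
With the change, P* = 0.115/0.0151 = 7.62; it falls from 16.5.

P* ≈ 7.62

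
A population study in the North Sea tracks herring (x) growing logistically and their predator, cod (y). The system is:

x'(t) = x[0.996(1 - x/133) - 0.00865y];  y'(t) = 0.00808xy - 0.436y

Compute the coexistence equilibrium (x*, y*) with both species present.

From dy/dt = 0 with y > 0: 0.00808x* = 0.436, so x* = 54.
Substitute into dx/dt = 0: 0.996(1 - 54/133) = 0.00865y*.
The bracket is 0.594, giving y* = 0.592/0.00865 = 68.4.

x* ≈ 54, y* ≈ 68.4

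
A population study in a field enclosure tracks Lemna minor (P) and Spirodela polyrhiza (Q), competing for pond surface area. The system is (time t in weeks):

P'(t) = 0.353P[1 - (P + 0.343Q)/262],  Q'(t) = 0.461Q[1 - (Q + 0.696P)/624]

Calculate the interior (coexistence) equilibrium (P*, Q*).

Setting both brackets to zero gives the nullclines P + 0.343Q = 262 and 0.696P + Q = 624.
Substituting Q = 624 - 0.696P into the first: P(1 - 0.343·0.696) = 262 - 0.343·624.
So P* = 48/0.761 = 63, and then Q* = 624 - 0.696·63 = 580.

P* ≈ 63, Q* ≈ 580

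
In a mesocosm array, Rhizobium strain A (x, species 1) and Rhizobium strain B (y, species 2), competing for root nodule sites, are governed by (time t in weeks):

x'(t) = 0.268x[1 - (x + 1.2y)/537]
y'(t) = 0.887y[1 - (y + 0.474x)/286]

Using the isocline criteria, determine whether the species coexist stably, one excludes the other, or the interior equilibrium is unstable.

Compare the nullcline intercepts: K1/α12 = 537/1.2 = 448 > K2 = 286; K2/α21 = 286/0.474 = 603 > K1 = 537.
Since both inequalities hold, each species can invade when rare, so the interior equilibrium is stable.

stable coexistence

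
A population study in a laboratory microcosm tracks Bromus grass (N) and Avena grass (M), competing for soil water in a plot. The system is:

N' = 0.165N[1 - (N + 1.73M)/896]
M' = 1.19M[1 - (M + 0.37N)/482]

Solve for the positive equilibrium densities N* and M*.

N* ≈ 173, M* ≈ 418

Setting both brackets to zero gives the nullclines N + 1.73M = 896 and 0.37N + M = 482.
Substituting M = 482 - 0.37N into the first: N(1 - 1.73·0.37) = 896 - 1.73·482.
So N* = 62.1/0.36 = 173, and then M* = 482 - 0.37·173 = 418.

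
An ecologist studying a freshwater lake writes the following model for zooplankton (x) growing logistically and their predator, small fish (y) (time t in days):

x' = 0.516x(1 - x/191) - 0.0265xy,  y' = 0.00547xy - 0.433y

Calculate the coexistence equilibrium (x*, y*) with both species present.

x* ≈ 79.2, y* ≈ 11.4

From dy/dt = 0 with y > 0: 0.00547x* = 0.433, so x* = 79.2.
Substitute into dx/dt = 0: 0.516(1 - 79.2/191) = 0.0265y*.
The bracket is 0.586, giving y* = 0.302/0.0265 = 11.4.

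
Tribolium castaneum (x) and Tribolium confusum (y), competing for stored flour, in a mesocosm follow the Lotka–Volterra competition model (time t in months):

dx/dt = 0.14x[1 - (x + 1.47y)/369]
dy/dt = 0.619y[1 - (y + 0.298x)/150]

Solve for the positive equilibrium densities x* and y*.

Setting both brackets to zero gives the nullclines x + 1.47y = 369 and 0.298x + y = 150.
Substituting y = 150 - 0.298x into the first: x(1 - 1.47·0.298) = 369 - 1.47·150.
So x* = 148/0.562 = 264, and then y* = 150 - 0.298·264 = 71.2.

x* ≈ 264, y* ≈ 71.2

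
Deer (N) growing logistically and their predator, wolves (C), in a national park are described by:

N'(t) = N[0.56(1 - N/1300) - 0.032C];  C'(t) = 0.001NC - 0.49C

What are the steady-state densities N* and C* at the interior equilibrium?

From dC/dt = 0 with C > 0: 0.001N* = 0.49, so N* = 490.
Substitute into dN/dt = 0: 0.56(1 - 490/1300) = 0.032C*.
The bracket is 0.623, giving C* = 0.349/0.032 = 10.9.

N* ≈ 490, C* ≈ 10.9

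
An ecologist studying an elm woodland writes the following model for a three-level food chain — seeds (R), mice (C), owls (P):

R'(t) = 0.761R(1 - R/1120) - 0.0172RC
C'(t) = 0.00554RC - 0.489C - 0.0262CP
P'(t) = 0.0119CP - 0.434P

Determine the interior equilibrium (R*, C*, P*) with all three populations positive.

From dP/dt = 0: 0.0119C* = 0.434, so C* = 36.5.
From dR/dt = 0: 0.761(1 - R*/1120) = 0.0172·36.5, giving R* = 1120·(1 - 0.824) = 197.
From dC/dt = 0: 0.00554·197 - 0.489 = 0.0262P*, so P* = 0.601/0.0262 = 22.9.

R* ≈ 197, C* ≈ 36.5, P* ≈ 22.9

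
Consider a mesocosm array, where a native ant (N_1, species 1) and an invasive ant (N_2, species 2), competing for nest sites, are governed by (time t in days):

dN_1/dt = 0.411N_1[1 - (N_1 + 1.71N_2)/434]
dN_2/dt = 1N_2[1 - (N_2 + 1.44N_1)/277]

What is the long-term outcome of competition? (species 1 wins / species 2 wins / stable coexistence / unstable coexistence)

unstable coexistence (outcome depends on initial conditions)

Compare the nullcline intercepts: K1/α12 = 434/1.71 = 254 < K2 = 277; K2/α21 = 277/1.44 = 192 < K1 = 434.
Since both are reversed, neither can invade when rare; the interior point is a saddle.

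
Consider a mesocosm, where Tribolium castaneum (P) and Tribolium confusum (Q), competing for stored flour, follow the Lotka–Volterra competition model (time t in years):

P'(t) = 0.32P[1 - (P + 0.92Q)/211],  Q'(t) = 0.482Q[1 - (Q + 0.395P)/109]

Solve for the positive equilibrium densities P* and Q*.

Setting both brackets to zero gives the nullclines P + 0.92Q = 211 and 0.395P + Q = 109.
Substituting Q = 109 - 0.395P into the first: P(1 - 0.92·0.395) = 211 - 0.92·109.
So P* = 111/0.637 = 174, and then Q* = 109 - 0.395·174 = 40.3.

P* ≈ 174, Q* ≈ 40.3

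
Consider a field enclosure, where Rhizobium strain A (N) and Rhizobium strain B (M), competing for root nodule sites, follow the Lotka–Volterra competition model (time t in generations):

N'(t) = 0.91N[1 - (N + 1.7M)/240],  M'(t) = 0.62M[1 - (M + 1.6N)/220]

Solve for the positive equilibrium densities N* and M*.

Setting both brackets to zero gives the nullclines N + 1.7M = 240 and 1.6N + M = 220.
Substituting M = 220 - 1.6N into the first: N(1 - 1.7·1.6) = 240 - 1.7·220.
So N* = -134/-1.72 = 77.9, and then M* = 220 - 1.6·77.9 = 95.3.

N* ≈ 77.9, M* ≈ 95.3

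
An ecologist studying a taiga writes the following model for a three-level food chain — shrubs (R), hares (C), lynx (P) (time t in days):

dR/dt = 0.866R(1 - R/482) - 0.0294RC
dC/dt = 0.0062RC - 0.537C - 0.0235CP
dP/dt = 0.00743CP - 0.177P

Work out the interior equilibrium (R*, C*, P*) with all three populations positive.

From dP/dt = 0: 0.00743C* = 0.177, so C* = 23.8.
From dR/dt = 0: 0.866(1 - R*/482) = 0.0294·23.8, giving R* = 482·(1 - 0.809) = 92.2.
From dC/dt = 0: 0.0062·92.2 - 0.537 = 0.0235P*, so P* = 0.0345/0.0235 = 1.47.

R* ≈ 92.2, C* ≈ 23.8, P* ≈ 1.47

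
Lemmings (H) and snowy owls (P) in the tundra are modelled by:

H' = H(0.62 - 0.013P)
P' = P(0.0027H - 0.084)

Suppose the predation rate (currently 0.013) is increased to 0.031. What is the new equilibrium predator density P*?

P* ≈ 20

At the interior fixed point, setting dH/dt = 0 with H > 0 fixes P* = (prey growth rate)/(HP coefficient) — independent of the other coefficients.
With the change, P* = 0.62/0.031 = 20; it falls from 47.7.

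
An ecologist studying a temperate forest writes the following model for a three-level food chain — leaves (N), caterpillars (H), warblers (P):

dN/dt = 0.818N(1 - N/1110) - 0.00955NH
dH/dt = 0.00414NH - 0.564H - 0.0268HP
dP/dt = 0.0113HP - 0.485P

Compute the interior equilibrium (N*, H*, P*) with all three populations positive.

N* ≈ 554, H* ≈ 42.9, P* ≈ 64.5

From dP/dt = 0: 0.0113H* = 0.485, so H* = 42.9.
From dN/dt = 0: 0.818(1 - N*/1110) = 0.00955·42.9, giving N* = 1110·(1 - 0.501) = 554.
From dH/dt = 0: 0.00414·554 - 0.564 = 0.0268P*, so P* = 1.73/0.0268 = 64.5.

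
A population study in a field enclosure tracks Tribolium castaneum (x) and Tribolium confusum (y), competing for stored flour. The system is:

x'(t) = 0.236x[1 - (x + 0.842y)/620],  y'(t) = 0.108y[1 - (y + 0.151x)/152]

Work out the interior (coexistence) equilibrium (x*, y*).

x* ≈ 564, y* ≈ 66.9

Setting both brackets to zero gives the nullclines x + 0.842y = 620 and 0.151x + y = 152.
Substituting y = 152 - 0.151x into the first: x(1 - 0.842·0.151) = 620 - 0.842·152.
So x* = 492/0.873 = 564, and then y* = 152 - 0.151·564 = 66.9.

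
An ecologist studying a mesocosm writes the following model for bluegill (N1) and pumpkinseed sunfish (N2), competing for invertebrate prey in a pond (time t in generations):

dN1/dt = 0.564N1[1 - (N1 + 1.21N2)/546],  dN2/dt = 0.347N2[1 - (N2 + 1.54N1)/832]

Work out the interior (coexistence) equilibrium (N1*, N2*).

Setting both brackets to zero gives the nullclines N1 + 1.21N2 = 546 and 1.54N1 + N2 = 832.
Substituting N2 = 832 - 1.54N1 into the first: N1(1 - 1.21·1.54) = 546 - 1.21·832.
So N1* = -461/-0.863 = 534, and then N2* = 832 - 1.54·534 = 10.2.

N1* ≈ 534, N2* ≈ 10.2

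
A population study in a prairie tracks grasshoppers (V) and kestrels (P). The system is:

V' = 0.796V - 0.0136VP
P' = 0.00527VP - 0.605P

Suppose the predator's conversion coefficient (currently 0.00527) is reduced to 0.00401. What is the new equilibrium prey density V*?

V* ≈ 151

At the interior fixed point, setting dP/dt = 0 with P > 0 fixes V* = (predator death rate)/(VP coefficient) — independent of the other coefficients.
With the change, V* = 0.605/0.00401 = 151; it rises from 115.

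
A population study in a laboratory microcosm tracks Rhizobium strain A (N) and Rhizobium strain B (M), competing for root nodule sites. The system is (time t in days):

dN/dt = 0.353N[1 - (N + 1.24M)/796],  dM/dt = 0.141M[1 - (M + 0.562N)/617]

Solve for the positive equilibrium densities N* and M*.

N* ≈ 102, M* ≈ 560

Setting both brackets to zero gives the nullclines N + 1.24M = 796 and 0.562N + M = 617.
Substituting M = 617 - 0.562N into the first: N(1 - 1.24·0.562) = 796 - 1.24·617.
So N* = 30.9/0.303 = 102, and then M* = 617 - 0.562·102 = 560.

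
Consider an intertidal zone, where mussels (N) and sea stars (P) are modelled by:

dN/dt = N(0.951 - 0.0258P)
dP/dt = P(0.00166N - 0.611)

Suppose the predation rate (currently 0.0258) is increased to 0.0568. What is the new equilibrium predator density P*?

At the interior fixed point, setting dN/dt = 0 with N > 0 fixes P* = (prey growth rate)/(NP coefficient) — independent of the other coefficients.
With the change, P* = 0.951/0.0568 = 16.7; it falls from 36.9.

P* ≈ 16.7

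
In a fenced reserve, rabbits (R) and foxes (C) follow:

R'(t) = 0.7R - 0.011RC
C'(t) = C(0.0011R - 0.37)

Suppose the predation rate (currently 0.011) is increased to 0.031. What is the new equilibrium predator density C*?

At the interior fixed point, setting dR/dt = 0 with R > 0 fixes C* = (prey growth rate)/(RC coefficient) — independent of the other coefficients.
With the change, C* = 0.7/0.031 = 22.6; it falls from 63.6.

C* ≈ 22.6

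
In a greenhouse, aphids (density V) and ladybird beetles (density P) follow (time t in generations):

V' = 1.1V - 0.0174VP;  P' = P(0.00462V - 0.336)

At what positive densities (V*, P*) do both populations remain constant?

Set dP/dt = 0 with P > 0: 0.00462V - 0.336 = 0, so V* = 0.336/0.00462 = 72.7.
Set dV/dt = 0 with V > 0: 1.1 - 0.0174P = 0, so P* = 1.1/0.0174 = 63.2.

V* ≈ 72.7, P* ≈ 63.2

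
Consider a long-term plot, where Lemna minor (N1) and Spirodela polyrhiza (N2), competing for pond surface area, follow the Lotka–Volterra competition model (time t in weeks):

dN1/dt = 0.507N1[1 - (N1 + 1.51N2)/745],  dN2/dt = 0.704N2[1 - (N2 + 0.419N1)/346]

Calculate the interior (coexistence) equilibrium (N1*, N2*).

Setting both brackets to zero gives the nullclines N1 + 1.51N2 = 745 and 0.419N1 + N2 = 346.
Substituting N2 = 346 - 0.419N1 into the first: N1(1 - 1.51·0.419) = 745 - 1.51·346.
So N1* = 223/0.367 = 606, and then N2* = 346 - 0.419·606 = 92.1.

N1* ≈ 606, N2* ≈ 92.1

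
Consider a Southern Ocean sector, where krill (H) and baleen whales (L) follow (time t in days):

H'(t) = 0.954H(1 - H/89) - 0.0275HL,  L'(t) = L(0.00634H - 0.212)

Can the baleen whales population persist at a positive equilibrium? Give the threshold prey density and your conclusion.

The predator equation gives dL/dt > 0 only when H > 0.212/0.00634 = 33.4.
Without the predator, H → K = 89. Since 89 > 33.4, the predator can invade and persist.

Threshold H = 33.4; K > 33.4, so yes, the predator persists.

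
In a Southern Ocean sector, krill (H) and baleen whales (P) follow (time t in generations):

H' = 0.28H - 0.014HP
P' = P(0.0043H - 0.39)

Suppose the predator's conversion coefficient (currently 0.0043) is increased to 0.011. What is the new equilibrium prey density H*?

H* ≈ 35.5

At the interior fixed point, setting dP/dt = 0 with P > 0 fixes H* = (predator death rate)/(HP coefficient) — independent of the other coefficients.
With the change, H* = 0.39/0.011 = 35.5; it falls from 90.7.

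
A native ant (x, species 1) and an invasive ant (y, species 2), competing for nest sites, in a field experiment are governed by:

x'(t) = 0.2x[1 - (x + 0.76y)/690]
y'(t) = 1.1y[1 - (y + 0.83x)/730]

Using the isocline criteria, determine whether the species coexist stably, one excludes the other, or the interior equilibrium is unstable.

stable coexistence

Compare the nullcline intercepts: K1/α12 = 690/0.76 = 908 > K2 = 730; K2/α21 = 730/0.83 = 880 > K1 = 690.
Since both inequalities hold, each species can invade when rare, so the interior equilibrium is stable.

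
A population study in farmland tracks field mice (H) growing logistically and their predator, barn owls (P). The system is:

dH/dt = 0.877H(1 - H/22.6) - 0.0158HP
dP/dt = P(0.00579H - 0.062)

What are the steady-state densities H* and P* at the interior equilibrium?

From dP/dt = 0 with P > 0: 0.00579H* = 0.062, so H* = 10.7.
Substitute into dH/dt = 0: 0.877(1 - 10.7/22.6) = 0.0158P*.
The bracket is 0.526, giving P* = 0.461/0.0158 = 29.2.

H* ≈ 10.7, P* ≈ 29.2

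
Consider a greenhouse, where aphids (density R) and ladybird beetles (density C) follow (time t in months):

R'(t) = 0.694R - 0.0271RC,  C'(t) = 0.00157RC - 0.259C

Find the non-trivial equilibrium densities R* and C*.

Set dC/dt = 0 with C > 0: 0.00157R - 0.259 = 0, so R* = 0.259/0.00157 = 165.
Set dR/dt = 0 with R > 0: 0.694 - 0.0271C = 0, so C* = 0.694/0.0271 = 25.6.

R* ≈ 165, C* ≈ 25.6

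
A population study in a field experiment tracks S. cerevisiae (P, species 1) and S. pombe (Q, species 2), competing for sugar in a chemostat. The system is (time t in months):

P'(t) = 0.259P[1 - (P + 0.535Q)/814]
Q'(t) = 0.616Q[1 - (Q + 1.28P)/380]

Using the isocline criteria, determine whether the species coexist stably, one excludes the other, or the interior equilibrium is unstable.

Compare the nullcline intercepts: K1/α12 = 814/0.535 = 1520 > K2 = 380; K2/α21 = 380/1.28 = 297 < K1 = 814.
Since the inequalities point opposite ways, species 1 can invade but species 2 cannot.

species 1 excludes species 2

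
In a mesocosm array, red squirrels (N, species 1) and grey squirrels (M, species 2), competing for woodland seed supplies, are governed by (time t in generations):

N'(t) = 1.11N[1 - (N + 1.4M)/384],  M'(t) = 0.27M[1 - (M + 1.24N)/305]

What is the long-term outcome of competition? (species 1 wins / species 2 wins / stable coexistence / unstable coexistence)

Compare the nullcline intercepts: K1/α12 = 384/1.4 = 274 < K2 = 305; K2/α21 = 305/1.24 = 246 < K1 = 384.
Since both are reversed, neither can invade when rare; the interior point is a saddle.

unstable coexistence (outcome depends on initial conditions)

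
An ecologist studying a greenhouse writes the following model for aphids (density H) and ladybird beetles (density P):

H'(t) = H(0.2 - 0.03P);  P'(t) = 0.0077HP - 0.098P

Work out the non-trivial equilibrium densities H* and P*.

Set dP/dt = 0 with P > 0: 0.0077H - 0.098 = 0, so H* = 0.098/0.0077 = 12.7.
Set dH/dt = 0 with H > 0: 0.2 - 0.03P = 0, so P* = 0.2/0.03 = 6.67.

H* ≈ 12.7, P* ≈ 6.67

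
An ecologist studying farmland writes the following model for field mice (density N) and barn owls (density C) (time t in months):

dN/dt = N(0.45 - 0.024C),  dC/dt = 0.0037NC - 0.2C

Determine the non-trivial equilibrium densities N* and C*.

N* ≈ 54.1, C* ≈ 18.8

Set dC/dt = 0 with C > 0: 0.0037N - 0.2 = 0, so N* = 0.2/0.0037 = 54.1.
Set dN/dt = 0 with N > 0: 0.45 - 0.024C = 0, so C* = 0.45/0.024 = 18.8.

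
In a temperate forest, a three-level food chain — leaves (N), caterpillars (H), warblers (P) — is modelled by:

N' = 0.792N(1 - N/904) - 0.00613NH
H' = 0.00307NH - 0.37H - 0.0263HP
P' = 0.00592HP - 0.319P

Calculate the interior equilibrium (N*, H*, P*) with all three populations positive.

N* ≈ 527, H* ≈ 53.9, P* ≈ 47.4

From dP/dt = 0: 0.00592H* = 0.319, so H* = 53.9.
From dN/dt = 0: 0.792(1 - N*/904) = 0.00613·53.9, giving N* = 904·(1 - 0.417) = 527.
From dH/dt = 0: 0.00307·527 - 0.37 = 0.0263P*, so P* = 1.25/0.0263 = 47.4.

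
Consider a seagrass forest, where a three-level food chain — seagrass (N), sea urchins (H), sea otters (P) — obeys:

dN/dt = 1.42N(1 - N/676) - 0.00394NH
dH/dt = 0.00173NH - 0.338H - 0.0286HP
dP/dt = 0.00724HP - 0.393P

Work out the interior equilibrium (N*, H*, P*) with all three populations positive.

N* ≈ 574, H* ≈ 54.3, P* ≈ 22.9

From dP/dt = 0: 0.00724H* = 0.393, so H* = 54.3.
From dN/dt = 0: 1.42(1 - N*/676) = 0.00394·54.3, giving N* = 676·(1 - 0.151) = 574.
From dH/dt = 0: 0.00173·574 - 0.338 = 0.0286P*, so P* = 0.655/0.0286 = 22.9.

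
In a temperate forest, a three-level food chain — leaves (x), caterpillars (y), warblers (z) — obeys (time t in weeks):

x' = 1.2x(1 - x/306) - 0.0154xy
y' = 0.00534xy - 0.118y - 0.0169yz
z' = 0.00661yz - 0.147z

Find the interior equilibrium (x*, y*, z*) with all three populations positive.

From dz/dt = 0: 0.00661y* = 0.147, so y* = 22.2.
From dx/dt = 0: 1.2(1 - x*/306) = 0.0154·22.2, giving x* = 306·(1 - 0.285) = 219.
From dy/dt = 0: 0.00534·219 - 0.118 = 0.0169z*, so z* = 1.05/0.0169 = 62.1.

x* ≈ 219, y* ≈ 22.2, z* ≈ 62.1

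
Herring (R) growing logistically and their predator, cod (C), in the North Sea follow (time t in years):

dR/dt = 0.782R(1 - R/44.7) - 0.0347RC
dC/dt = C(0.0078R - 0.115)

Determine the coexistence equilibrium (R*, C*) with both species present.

From dC/dt = 0 with C > 0: 0.0078R* = 0.115, so R* = 14.7.
Substitute into dR/dt = 0: 0.782(1 - 14.7/44.7) = 0.0347C*.
The bracket is 0.67, giving C* = 0.524/0.0347 = 15.1.

R* ≈ 14.7, C* ≈ 15.1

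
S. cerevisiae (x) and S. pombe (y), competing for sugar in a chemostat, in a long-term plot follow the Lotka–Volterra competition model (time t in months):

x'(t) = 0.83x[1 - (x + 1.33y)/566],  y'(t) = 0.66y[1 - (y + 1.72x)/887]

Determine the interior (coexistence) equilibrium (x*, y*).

x* ≈ 477, y* ≈ 67.2

Setting both brackets to zero gives the nullclines x + 1.33y = 566 and 1.72x + y = 887.
Substituting y = 887 - 1.72x into the first: x(1 - 1.33·1.72) = 566 - 1.33·887.
So x* = -614/-1.29 = 477, and then y* = 887 - 1.72·477 = 67.2.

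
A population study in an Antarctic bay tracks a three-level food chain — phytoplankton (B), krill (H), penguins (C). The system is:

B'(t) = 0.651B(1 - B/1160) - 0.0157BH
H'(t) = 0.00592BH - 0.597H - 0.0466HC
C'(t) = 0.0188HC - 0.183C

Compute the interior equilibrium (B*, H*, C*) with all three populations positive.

From dC/dt = 0: 0.0188H* = 0.183, so H* = 9.73.
From dB/dt = 0: 0.651(1 - B*/1160) = 0.0157·9.73, giving B* = 1160·(1 - 0.235) = 888.
From dH/dt = 0: 0.00592·888 - 0.597 = 0.0466C*, so C* = 4.66/0.0466 = 100.

B* ≈ 888, H* ≈ 9.73, C* ≈ 100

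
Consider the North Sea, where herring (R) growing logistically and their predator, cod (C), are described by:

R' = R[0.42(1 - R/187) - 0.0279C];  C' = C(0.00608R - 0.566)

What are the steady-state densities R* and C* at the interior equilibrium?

From dC/dt = 0 with C > 0: 0.00608R* = 0.566, so R* = 93.1.
Substitute into dR/dt = 0: 0.42(1 - 93.1/187) = 0.0279C*.
The bracket is 0.502, giving C* = 0.211/0.0279 = 7.56.

R* ≈ 93.1, C* ≈ 7.56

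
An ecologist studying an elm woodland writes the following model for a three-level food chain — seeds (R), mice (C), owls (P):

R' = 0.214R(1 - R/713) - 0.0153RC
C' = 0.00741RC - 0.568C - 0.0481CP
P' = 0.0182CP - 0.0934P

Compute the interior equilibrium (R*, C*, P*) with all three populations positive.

R* ≈ 451, C* ≈ 5.13, P* ≈ 57.7

From dP/dt = 0: 0.0182C* = 0.0934, so C* = 5.13.
From dR/dt = 0: 0.214(1 - R*/713) = 0.0153·5.13, giving R* = 713·(1 - 0.367) = 451.
From dC/dt = 0: 0.00741·451 - 0.568 = 0.0481P*, so P* = 2.78/0.0481 = 57.7.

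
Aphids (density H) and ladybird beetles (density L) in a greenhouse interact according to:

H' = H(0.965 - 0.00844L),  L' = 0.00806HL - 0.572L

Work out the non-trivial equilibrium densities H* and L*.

Set dL/dt = 0 with L > 0: 0.00806H - 0.572 = 0, so H* = 0.572/0.00806 = 71.
Set dH/dt = 0 with H > 0: 0.965 - 0.00844L = 0, so L* = 0.965/0.00844 = 114.

H* ≈ 71, L* ≈ 114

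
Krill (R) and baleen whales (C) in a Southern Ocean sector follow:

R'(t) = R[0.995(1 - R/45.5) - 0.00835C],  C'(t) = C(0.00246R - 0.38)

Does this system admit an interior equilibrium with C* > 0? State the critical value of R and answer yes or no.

Threshold R = 154; K < 154, so no, the predator goes extinct.

The predator equation gives dC/dt > 0 only when R > 0.38/0.00246 = 154.
Without the predator, R → K = 45.5. Since 45.5 < 154, the predator cannot invade.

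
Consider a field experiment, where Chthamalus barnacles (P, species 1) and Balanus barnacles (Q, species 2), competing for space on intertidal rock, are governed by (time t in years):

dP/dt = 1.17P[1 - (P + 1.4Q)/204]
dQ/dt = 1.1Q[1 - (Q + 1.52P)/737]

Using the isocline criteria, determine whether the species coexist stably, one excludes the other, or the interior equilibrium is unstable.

species 2 excludes species 1

Compare the nullcline intercepts: K1/α12 = 204/1.4 = 146 < K2 = 737; K2/α21 = 737/1.52 = 485 > K1 = 204.
Since the inequalities point opposite ways, species 2 can invade but species 1 cannot.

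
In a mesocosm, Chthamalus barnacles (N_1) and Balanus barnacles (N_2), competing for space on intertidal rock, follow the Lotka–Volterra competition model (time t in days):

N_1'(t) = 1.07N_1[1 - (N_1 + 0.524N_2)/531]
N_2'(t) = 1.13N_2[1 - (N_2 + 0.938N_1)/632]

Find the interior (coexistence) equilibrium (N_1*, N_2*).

N_1* ≈ 393, N_2* ≈ 263

Setting both brackets to zero gives the nullclines N_1 + 0.524N_2 = 531 and 0.938N_1 + N_2 = 632.
Substituting N_2 = 632 - 0.938N_1 into the first: N_1(1 - 0.524·0.938) = 531 - 0.524·632.
So N_1* = 200/0.508 = 393, and then N_2* = 632 - 0.938·393 = 263.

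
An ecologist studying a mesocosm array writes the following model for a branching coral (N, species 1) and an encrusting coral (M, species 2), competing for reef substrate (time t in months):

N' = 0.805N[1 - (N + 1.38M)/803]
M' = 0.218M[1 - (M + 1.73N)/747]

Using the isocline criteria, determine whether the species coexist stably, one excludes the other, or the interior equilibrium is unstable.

Compare the nullcline intercepts: K1/α12 = 803/1.38 = 582 < K2 = 747; K2/α21 = 747/1.73 = 432 < K1 = 803.
Since both are reversed, neither can invade when rare; the interior point is a saddle.

unstable coexistence (outcome depends on initial conditions)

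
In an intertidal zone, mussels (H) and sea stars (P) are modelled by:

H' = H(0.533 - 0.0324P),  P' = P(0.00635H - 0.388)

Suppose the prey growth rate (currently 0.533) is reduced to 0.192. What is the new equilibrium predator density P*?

P* ≈ 5.93

At the interior fixed point, setting dH/dt = 0 with H > 0 fixes P* = (prey growth rate)/(HP coefficient) — independent of the other coefficients.
With the change, P* = 0.192/0.0324 = 5.93; it falls from 16.5.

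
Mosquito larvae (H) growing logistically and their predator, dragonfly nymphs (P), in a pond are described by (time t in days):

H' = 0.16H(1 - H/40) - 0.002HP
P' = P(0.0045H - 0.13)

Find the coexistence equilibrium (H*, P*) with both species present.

H* ≈ 28.9, P* ≈ 22.2

From dP/dt = 0 with P > 0: 0.0045H* = 0.13, so H* = 28.9.
Substitute into dH/dt = 0: 0.16(1 - 28.9/40) = 0.002P*.
The bracket is 0.278, giving P* = 0.0444/0.002 = 22.2.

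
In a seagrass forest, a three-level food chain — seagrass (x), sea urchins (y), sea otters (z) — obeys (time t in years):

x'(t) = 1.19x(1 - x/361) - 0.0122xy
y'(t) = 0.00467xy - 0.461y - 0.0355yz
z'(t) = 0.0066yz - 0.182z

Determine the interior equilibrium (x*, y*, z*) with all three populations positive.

x* ≈ 259, y* ≈ 27.6, z* ≈ 21.1

From dz/dt = 0: 0.0066y* = 0.182, so y* = 27.6.
From dx/dt = 0: 1.19(1 - x*/361) = 0.0122·27.6, giving x* = 361·(1 - 0.283) = 259.
From dy/dt = 0: 0.00467·259 - 0.461 = 0.0355z*, so z* = 0.748/0.0355 = 21.1.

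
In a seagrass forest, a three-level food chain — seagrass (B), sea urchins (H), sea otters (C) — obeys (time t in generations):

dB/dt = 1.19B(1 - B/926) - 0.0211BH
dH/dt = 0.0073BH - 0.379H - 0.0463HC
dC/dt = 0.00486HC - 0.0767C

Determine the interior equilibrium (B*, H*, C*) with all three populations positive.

From dC/dt = 0: 0.00486H* = 0.0767, so H* = 15.8.
From dB/dt = 0: 1.19(1 - B*/926) = 0.0211·15.8, giving B* = 926·(1 - 0.28) = 667.
From dH/dt = 0: 0.0073·667 - 0.379 = 0.0463C*, so C* = 4.49/0.0463 = 97.

B* ≈ 667, H* ≈ 15.8, C* ≈ 97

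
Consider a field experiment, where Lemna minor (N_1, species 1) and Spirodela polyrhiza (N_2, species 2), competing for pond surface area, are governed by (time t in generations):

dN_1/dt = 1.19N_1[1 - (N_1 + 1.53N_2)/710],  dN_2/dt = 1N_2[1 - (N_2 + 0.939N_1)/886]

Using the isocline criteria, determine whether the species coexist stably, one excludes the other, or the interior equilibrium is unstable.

Compare the nullcline intercepts: K1/α12 = 710/1.53 = 464 < K2 = 886; K2/α21 = 886/0.939 = 944 > K1 = 710.
Since the inequalities point opposite ways, species 2 can invade but species 1 cannot.

species 2 excludes species 1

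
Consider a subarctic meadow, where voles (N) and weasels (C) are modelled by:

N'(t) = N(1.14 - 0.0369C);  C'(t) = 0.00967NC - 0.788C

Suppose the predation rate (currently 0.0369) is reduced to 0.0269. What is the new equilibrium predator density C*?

At the interior fixed point, setting dN/dt = 0 with N > 0 fixes C* = (prey growth rate)/(NC coefficient) — independent of the other coefficients.
With the change, C* = 1.14/0.0269 = 42.4; it rises from 30.9.

C* ≈ 42.4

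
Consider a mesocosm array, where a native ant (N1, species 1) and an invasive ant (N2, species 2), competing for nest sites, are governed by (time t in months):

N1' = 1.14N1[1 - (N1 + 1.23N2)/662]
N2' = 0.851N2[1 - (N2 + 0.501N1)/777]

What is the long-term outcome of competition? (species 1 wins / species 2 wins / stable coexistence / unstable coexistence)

species 2 excludes species 1

Compare the nullcline intercepts: K1/α12 = 662/1.23 = 538 < K2 = 777; K2/α21 = 777/0.501 = 1550 > K1 = 662.
Since the inequalities point opposite ways, species 2 can invade but species 1 cannot.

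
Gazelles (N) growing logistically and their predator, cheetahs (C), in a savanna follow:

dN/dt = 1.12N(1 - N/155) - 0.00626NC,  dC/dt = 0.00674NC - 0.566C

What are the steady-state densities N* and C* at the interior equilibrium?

N* ≈ 84, C* ≈ 82

From dC/dt = 0 with C > 0: 0.00674N* = 0.566, so N* = 84.
Substitute into dN/dt = 0: 1.12(1 - 84/155) = 0.00626C*.
The bracket is 0.458, giving C* = 0.513/0.00626 = 82.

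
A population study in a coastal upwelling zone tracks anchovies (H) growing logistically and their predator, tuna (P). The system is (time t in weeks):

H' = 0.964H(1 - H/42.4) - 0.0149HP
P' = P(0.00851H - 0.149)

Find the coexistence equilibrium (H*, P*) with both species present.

H* ≈ 17.5, P* ≈ 38

From dP/dt = 0 with P > 0: 0.00851H* = 0.149, so H* = 17.5.
Substitute into dH/dt = 0: 0.964(1 - 17.5/42.4) = 0.0149P*.
The bracket is 0.587, giving P* = 0.566/0.0149 = 38.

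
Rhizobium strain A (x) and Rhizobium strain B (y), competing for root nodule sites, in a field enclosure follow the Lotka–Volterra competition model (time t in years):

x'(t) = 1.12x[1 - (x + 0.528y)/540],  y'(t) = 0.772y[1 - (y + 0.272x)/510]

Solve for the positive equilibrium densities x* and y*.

Setting both brackets to zero gives the nullclines x + 0.528y = 540 and 0.272x + y = 510.
Substituting y = 510 - 0.272x into the first: x(1 - 0.528·0.272) = 540 - 0.528·510.
So x* = 271/0.856 = 316, and then y* = 510 - 0.272·316 = 424.

x* ≈ 316, y* ≈ 424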